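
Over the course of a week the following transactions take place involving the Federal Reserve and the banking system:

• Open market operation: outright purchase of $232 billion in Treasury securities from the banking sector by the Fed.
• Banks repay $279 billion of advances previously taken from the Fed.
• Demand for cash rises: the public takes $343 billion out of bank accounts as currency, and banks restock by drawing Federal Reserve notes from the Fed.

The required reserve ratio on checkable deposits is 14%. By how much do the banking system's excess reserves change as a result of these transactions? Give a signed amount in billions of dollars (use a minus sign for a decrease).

OMO purchase (from banks) $232 billion: reserves +$232B, deposits 0.
Discount-window repayment $279 billion: reserves −$279B, deposits 0.
Currency withdrawal $343 billion: reserves −$343B, deposits −$343B.
Totals: Δreserves = −$390B, Δdeposits = −$343B.
Δrequired reserves = 14% × −$343B = −$48.02B.
Δexcess reserves = Δreserves − Δrequired = −$390B − (−$48.02B) = -$341.98 billion.

-$341.98 billion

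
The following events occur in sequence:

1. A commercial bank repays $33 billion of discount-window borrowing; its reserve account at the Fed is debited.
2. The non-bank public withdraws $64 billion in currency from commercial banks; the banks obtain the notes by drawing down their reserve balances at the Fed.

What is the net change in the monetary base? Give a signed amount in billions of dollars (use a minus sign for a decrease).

-$33 billion

Fed balance sheet:
  Assets:      Loans to banks −$33B
  Liabilities: Bank reserves −$97B, Currency in circulation +$64B
Commercial banking system:
  Assets:      Reserves at CB −$97B
  Liabilities: Checkable deposits −$64B, Borrowings from CB −$33B
Monetary base = currency + reserves: +$64B + (−$97B) = -$33 billion.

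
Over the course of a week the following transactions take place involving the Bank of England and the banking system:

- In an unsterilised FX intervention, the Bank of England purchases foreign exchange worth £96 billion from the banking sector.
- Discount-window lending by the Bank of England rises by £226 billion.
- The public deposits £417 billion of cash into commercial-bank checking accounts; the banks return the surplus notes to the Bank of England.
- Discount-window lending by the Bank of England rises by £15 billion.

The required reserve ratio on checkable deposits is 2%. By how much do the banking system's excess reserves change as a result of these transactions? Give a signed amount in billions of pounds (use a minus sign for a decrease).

FX purchase £96 billion: reserves +£96B, deposits 0.
Discount-window loan £226 billion: reserves +£226B, deposits 0.
Currency deposit £417 billion: reserves +£417B, deposits +£417B.
Discount-window loan £15 billion: reserves +£15B, deposits 0.
Totals: Δreserves = +£754B, Δdeposits = +£417B.
Δrequired reserves = 2% × +£417B = +£8.34B.
Δexcess reserves = Δreserves − Δrequired = +£754B − (+£8.34B) = +£745.66 billion.

+£745.66 billion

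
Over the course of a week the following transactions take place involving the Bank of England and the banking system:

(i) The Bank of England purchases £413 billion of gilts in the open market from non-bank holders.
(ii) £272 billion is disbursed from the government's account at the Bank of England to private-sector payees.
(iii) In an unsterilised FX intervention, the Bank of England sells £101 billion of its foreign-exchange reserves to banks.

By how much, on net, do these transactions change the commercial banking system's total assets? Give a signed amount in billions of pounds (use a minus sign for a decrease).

+£685 billion

Asset purchase (from non-banks) £413 billion: bank balance sheets expand → +£413B.
Government spending £272 billion: bank balance sheets expand → +£272B.
FX sale £101 billion: just an asset swap on bank balance sheets → 0.
Net: 413 + 272 + 0 = +£685 billion.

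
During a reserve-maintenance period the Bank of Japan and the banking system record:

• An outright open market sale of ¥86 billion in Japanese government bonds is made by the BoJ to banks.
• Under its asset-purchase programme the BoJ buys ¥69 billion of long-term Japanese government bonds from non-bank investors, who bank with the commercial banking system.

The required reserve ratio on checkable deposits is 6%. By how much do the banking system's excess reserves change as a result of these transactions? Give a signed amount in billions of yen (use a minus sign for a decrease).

OMO sale (to banks) ¥86 billion: reserves −¥86B, deposits 0.
Asset purchase (from non-banks) ¥69 billion: reserves +¥69B, deposits +¥69B.
Totals: Δreserves = −¥17B, Δdeposits = +¥69B.
Δrequired reserves = 6% × +¥69B = +¥4.14B.
Δexcess reserves = Δreserves − Δrequired = −¥17B − (+¥4.14B) = -¥21.14 billion.

-¥21.14 billion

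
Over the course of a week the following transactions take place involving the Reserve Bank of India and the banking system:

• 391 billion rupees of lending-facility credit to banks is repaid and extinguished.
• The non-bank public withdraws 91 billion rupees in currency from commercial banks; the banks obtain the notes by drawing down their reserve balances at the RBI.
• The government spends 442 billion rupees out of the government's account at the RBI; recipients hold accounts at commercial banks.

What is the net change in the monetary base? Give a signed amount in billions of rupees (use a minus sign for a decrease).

+51 billion

Discount-window repayment 391 billion rupees: RBI balance sheet contracts → −391B.
Currency withdrawal 91 billion rupees: just a shift between currency and reserves — both are base money → 0.
Government spending 442 billion rupees: a non-base liability converts back to reserves → +442B.
Net: −391 + 0 + 442 = +51 billion.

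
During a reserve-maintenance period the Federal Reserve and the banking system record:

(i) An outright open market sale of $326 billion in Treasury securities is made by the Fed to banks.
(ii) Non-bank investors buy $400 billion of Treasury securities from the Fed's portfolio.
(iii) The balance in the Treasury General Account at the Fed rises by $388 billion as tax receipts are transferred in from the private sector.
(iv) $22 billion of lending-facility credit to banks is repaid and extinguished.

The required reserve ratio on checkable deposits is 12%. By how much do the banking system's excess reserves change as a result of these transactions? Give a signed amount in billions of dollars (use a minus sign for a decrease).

-$1041.44 billion

OMO sale (to banks) $326 billion: reserves −$326B, deposits 0.
Asset sale (to non-banks) $400 billion: reserves −$400B, deposits −$400B.
Government account inflow $388 billion: reserves −$388B, deposits −$388B.
Discount-window repayment $22 billion: reserves −$22B, deposits 0.
Totals: Δreserves = −$1136B, Δdeposits = −$788B.
Δrequired reserves = 12% × −$788B = −$94.56B.
Δexcess reserves = Δreserves − Δrequired = −$1136B − (−$94.56B) = -$1041.44 billion.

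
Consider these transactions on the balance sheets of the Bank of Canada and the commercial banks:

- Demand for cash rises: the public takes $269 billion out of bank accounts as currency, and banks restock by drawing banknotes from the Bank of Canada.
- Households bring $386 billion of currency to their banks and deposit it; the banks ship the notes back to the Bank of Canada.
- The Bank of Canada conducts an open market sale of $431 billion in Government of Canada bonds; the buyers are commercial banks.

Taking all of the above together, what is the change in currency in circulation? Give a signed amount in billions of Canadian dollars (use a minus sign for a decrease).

-$117 billion

Bank of Canada balance sheet:
  Assets:      Securities −$431B
  Liabilities: Bank reserves −$314B, Currency in circulation −$117B
Commercial banking system:
  Assets:      Reserves at CB −$314B, Securities +$431B
  Liabilities: Checkable deposits +$117B
So the change in currency in circulation is -$117 billion.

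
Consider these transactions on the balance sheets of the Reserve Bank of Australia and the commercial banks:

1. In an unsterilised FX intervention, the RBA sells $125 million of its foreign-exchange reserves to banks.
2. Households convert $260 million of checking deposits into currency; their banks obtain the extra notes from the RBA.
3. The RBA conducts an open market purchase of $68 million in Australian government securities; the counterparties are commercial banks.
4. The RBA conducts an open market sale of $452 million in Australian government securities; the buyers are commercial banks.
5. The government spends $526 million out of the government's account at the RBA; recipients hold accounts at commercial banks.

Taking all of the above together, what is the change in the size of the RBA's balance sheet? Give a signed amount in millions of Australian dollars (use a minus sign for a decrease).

-$509 million

FX sale $125 million: an RBA asset is shed → −$125M.
Currency withdrawal $260 million: only the composition of liabilities changes → 0.
OMO purchase (from banks) $68 million: an RBA asset is acquired → +$68M.
OMO sale (to banks) $452 million: an RBA asset is shed → −$452M.
Government spending $526 million: only the composition of liabilities changes → 0.
Net: −125 + 0 + 68 − 452 + 0 = -$509 million.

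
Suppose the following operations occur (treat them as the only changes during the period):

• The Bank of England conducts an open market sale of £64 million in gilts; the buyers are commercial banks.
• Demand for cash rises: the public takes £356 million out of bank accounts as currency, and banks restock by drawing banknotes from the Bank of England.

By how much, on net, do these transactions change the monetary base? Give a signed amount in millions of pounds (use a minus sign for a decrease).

OMO sale (to banks) £64 million: Bank of England balance sheet contracts → −£64M.
Currency withdrawal £356 million: just a shift between currency and reserves — both are base money → 0.
Net: −64 + 0 = -£64 million.

-£64 million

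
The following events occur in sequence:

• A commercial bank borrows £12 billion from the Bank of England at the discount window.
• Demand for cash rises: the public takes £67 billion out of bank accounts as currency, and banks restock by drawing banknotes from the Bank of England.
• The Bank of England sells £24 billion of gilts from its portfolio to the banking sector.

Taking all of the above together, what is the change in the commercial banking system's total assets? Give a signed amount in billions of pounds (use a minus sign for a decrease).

Bank of England balance sheet:
  Assets:      Securities −£24B, Loans to banks +£12B
  Liabilities: Bank reserves −£79B, Currency in circulation +£67B
Commercial banking system:
  Assets:      Reserves at CB −£79B, Securities +£24B
  Liabilities: Checkable deposits −£67B, Borrowings from CB +£12B
Change in total bank assets = -£55 billion.

-£55 billion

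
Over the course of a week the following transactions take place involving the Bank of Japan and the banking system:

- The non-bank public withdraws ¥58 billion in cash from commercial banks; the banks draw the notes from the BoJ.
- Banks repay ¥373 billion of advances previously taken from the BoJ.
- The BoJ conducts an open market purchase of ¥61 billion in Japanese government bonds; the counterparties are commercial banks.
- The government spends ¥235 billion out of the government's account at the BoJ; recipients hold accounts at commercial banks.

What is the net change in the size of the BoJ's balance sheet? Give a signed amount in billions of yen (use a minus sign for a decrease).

-¥312 billion

Currency withdrawal ¥58 billion: only the composition of liabilities changes → 0.
Discount-window repayment ¥373 billion: a BoJ asset is shed → −¥373B.
OMO purchase (from banks) ¥61 billion: a BoJ asset is acquired → +¥61B.
Government spending ¥235 billion: only the composition of liabilities changes → 0.
Net: 0 − 373 + 61 + 0 = -¥312 billion.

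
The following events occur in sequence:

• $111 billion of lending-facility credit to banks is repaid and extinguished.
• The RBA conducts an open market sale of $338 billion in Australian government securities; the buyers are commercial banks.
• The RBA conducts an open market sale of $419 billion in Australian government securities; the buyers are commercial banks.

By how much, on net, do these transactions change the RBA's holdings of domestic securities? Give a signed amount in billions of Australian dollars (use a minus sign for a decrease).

RBA balance sheet:
  Assets:      Securities −$757B, Loans to banks −$111B
  Liabilities: Bank reserves −$868B
So the change in the RBA's holdings of domestic securities is -$757 billion.

-$757 billion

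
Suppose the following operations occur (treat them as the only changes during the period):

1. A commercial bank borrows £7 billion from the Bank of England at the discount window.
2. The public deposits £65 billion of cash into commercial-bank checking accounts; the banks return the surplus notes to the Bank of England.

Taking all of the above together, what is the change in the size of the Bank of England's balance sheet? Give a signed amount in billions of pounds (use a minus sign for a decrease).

+£7 billion

Bank of England balance sheet:
  Assets:      Loans to banks +£7B
  Liabilities: Bank reserves +£72B, Currency in circulation −£65B
Change in total Bank of England assets = +£7 billion.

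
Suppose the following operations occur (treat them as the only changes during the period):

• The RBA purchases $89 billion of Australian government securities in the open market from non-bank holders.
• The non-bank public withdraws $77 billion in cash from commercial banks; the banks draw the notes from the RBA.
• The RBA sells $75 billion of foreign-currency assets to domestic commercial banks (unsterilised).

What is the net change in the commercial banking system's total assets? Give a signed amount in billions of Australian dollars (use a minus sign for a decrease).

+$12 billion

Asset purchase (from non-banks) $89 billion: bank balance sheets expand → +$89B.
Currency withdrawal $77 billion: bank balance sheets shrink → −$77B.
FX sale $75 billion: just an asset swap on bank balance sheets → 0.
Net: 89 − 77 + 0 = +$12 billion.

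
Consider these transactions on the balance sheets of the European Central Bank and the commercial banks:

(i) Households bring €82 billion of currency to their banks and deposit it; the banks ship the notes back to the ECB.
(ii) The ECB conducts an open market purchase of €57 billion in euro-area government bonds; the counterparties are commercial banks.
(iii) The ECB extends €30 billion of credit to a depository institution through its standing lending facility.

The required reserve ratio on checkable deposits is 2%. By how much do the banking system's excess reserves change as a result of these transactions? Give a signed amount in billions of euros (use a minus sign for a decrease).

+€167.36 billion

Currency deposit €82 billion: reserves +€82B, deposits +€82B.
OMO purchase (from banks) €57 billion: reserves +€57B, deposits 0.
Discount-window loan €30 billion: reserves +€30B, deposits 0.
Totals: Δreserves = +€169B, Δdeposits = +€82B.
Δrequired reserves = 2% × +€82B = +€1.64B.
Δexcess reserves = Δreserves − Δrequired = +€169B − (+€1.64B) = +€167.36 billion.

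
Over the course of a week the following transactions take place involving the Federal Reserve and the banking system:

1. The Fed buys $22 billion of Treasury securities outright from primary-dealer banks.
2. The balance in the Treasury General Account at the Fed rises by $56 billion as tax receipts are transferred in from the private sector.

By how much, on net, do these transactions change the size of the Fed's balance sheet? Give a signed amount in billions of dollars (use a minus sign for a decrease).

Fed balance sheet:
  Assets:      Securities +$22B
  Liabilities: Bank reserves −$34B, Government deposits +$56B
Change in total Fed assets = +$22 billion.

+$22 billion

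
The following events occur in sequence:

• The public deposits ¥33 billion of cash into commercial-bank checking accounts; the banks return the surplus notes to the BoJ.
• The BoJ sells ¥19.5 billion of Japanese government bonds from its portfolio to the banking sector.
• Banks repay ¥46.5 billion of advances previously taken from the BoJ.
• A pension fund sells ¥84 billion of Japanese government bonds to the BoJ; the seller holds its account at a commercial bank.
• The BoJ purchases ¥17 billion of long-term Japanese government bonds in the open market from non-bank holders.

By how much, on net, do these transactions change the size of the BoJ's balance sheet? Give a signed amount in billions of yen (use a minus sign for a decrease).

+¥35 billion

Currency deposit ¥33 billion: only the composition of liabilities changes → 0.
OMO sale (to banks) ¥19.5 billion: a BoJ asset is shed → −¥19.5B.
Discount-window repayment ¥46.5 billion: a BoJ asset is shed → −¥46.5B.
Asset purchase (from non-banks) ¥84 billion: a BoJ asset is acquired → +¥84B.
Asset purchase (from non-banks) ¥17 billion: a BoJ asset is acquired → +¥17B.
Net: 0 − 19.5 − 46.5 + 84 + 17 = +¥35 billion.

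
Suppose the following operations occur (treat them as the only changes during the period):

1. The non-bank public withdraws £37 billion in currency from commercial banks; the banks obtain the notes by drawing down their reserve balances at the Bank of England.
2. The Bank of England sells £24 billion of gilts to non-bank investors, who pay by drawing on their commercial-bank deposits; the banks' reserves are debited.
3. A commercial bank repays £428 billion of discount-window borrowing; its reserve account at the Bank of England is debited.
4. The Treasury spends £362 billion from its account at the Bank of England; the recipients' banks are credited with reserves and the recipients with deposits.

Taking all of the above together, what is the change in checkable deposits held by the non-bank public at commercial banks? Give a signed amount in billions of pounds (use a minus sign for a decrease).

Currency withdrawal £37 billion: non-bank counterparties' bank balances fall → −£37B.
Asset sale (to non-banks) £24 billion: non-bank counterparties' bank balances fall → −£24B.
Discount-window repayment £428 billion: the counterparty is a bank, so public deposits are unchanged → 0.
Government spending £362 billion: non-bank counterparties' bank balances rise → +£362B.
Net: −37 − 24 + 0 + 362 = +£301 billion.

+£301 billion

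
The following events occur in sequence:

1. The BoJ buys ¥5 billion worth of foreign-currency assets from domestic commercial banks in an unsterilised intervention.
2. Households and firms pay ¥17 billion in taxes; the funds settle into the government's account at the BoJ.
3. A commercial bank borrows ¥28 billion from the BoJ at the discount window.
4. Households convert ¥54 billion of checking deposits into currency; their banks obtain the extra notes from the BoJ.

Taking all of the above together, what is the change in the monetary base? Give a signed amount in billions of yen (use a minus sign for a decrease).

+¥16 billion

BoJ balance sheet:
  Assets:      Loans to banks +¥28B, Foreign assets +¥5B
  Liabilities: Bank reserves −¥38B, Currency in circulation +¥54B, Government deposits +¥17B
Monetary base = currency + reserves: +¥54B + (−¥38B) = +¥16 billion.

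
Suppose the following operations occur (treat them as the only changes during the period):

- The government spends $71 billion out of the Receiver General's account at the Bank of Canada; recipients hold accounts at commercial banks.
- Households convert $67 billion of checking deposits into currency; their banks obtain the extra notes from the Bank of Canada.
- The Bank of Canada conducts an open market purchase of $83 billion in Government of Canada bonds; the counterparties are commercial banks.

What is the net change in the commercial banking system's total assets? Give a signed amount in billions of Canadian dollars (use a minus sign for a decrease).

+$4 billion

Government spending $71 billion: bank balance sheets expand → +$71B.
Currency withdrawal $67 billion: bank balance sheets shrink → −$67B.
OMO purchase (from banks) $83 billion: just an asset swap on bank balance sheets → 0.
Net: 71 − 67 + 0 = +$4 billion.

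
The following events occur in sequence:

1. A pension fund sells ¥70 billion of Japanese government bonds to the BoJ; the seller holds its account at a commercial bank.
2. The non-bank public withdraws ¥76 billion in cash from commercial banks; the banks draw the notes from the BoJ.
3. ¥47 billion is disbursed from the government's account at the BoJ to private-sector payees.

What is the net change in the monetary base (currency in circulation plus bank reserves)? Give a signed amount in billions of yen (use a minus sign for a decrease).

Asset purchase (from non-banks) ¥70 billion: BoJ balance sheet expands → +¥70B.
Currency withdrawal ¥76 billion: just a shift between currency and reserves — both are base money → 0.
Government spending ¥47 billion: a non-base liability converts back to reserves → +¥47B.
Net: 70 + 0 + 47 = +¥117 billion.

+¥117 billion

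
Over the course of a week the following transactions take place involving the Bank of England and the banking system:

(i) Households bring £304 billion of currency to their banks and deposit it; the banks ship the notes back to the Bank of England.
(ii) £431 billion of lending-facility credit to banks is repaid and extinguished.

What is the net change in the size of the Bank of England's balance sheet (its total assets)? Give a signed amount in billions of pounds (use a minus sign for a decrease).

-£431 billion

Currency deposit £304 billion: only the composition of liabilities changes → 0.
Discount-window repayment £431 billion: a Bank of England asset is shed → −£431B.
Net: 0 − 431 = -£431 billion.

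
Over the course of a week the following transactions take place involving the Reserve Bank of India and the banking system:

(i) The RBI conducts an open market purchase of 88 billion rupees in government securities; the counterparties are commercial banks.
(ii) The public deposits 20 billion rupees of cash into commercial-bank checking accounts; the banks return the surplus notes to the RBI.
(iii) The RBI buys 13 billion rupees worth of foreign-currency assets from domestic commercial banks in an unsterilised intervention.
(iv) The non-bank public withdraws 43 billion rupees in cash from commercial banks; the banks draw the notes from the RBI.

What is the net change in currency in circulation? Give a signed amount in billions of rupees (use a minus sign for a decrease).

OMO purchase (from banks) 88 billion rupees: no currency enters or leaves circulation → 0.
Currency deposit 20 billion rupees: notes return to the central bank → −20B.
FX purchase 13 billion rupees: no currency enters or leaves circulation → 0.
Currency withdrawal 43 billion rupees: notes leave the central bank → +43B.
Net: 0 − 20 + 0 + 43 = +23 billion.

+23 billion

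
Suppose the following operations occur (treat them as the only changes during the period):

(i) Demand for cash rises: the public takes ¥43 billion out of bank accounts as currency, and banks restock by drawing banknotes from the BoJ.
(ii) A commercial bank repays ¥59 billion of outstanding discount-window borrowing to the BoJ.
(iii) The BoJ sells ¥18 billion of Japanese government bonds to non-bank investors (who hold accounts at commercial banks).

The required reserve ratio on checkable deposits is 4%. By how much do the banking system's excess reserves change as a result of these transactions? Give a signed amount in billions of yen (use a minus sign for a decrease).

-¥117.56 billion

Currency withdrawal ¥43 billion: reserves −¥43B, deposits −¥43B.
Discount-window repayment ¥59 billion: reserves −¥59B, deposits 0.
Asset sale (to non-banks) ¥18 billion: reserves −¥18B, deposits −¥18B.
Totals: Δreserves = −¥120B, Δdeposits = −¥61B.
Δrequired reserves = 4% × −¥61B = −¥2.44B.
Δexcess reserves = Δreserves − Δrequired = −¥120B − (−¥2.44B) = -¥117.56 billion.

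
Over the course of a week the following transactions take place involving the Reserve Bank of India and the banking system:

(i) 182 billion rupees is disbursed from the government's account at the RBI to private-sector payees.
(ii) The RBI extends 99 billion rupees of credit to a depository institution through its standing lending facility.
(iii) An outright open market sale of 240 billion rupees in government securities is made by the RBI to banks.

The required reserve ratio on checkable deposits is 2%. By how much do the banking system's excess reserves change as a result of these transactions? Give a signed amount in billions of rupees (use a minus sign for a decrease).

+37.36 billion

Government spending 182 billion rupees: reserves +182B, deposits +182B.
Discount-window loan 99 billion rupees: reserves +99B, deposits 0.
OMO sale (to banks) 240 billion rupees: reserves −240B, deposits 0.
Totals: Δreserves = +41B, Δdeposits = +182B.
Δrequired reserves = 2% × +182B = +3.64B.
Δexcess reserves = Δreserves − Δrequired = +41B − (+3.64B) = +37.36 billion.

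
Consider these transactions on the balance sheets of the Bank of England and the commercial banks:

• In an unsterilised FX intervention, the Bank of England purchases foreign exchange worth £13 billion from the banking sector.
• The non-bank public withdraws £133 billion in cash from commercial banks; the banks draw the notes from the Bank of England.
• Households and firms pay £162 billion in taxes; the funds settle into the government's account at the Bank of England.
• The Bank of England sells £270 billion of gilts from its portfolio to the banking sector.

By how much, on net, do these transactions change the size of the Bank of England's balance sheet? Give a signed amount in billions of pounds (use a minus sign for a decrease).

FX purchase £13 billion: a Bank of England asset is acquired → +£13B.
Currency withdrawal £133 billion: only the composition of liabilities changes → 0.
Government account inflow £162 billion: only the composition of liabilities changes → 0.
OMO sale (to banks) £270 billion: a Bank of England asset is shed → −£270B.
Net: 13 + 0 + 0 − 270 = -£257 billion.

-£257 billion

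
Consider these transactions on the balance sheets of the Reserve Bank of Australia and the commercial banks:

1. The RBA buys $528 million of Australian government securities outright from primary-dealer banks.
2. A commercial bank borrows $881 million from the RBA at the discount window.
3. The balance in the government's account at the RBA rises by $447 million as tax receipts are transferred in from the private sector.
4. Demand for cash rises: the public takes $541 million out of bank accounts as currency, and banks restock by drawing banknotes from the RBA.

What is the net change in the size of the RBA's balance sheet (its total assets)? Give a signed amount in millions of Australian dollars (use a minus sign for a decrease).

+$1409 million

OMO purchase (from banks) $528 million: an RBA asset is acquired → +$528M.
Discount-window loan $881 million: an RBA asset is acquired → +$881M.
Government account inflow $447 million: only the composition of liabilities changes → 0.
Currency withdrawal $541 million: only the composition of liabilities changes → 0.
Net: 528 + 881 + 0 + 0 = +$1409 million.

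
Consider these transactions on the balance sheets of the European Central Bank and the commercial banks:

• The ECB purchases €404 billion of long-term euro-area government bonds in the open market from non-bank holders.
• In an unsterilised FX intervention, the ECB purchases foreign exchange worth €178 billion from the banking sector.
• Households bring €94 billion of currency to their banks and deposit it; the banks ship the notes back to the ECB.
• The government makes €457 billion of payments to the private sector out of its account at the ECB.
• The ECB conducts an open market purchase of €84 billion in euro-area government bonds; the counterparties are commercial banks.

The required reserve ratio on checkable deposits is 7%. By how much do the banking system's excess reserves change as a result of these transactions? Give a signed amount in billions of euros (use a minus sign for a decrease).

Asset purchase (from non-banks) €404 billion: reserves +€404B, deposits +€404B.
FX purchase €178 billion: reserves +€178B, deposits 0.
Currency deposit €94 billion: reserves +€94B, deposits +€94B.
Government spending €457 billion: reserves +€457B, deposits +€457B.
OMO purchase (from banks) €84 billion: reserves +€84B, deposits 0.
Totals: Δreserves = +€1217B, Δdeposits = +€955B.
Δrequired reserves = 7% × +€955B = +€66.85B.
Δexcess reserves = Δreserves − Δrequired = +€1217B − (+€66.85B) = +€1150.15 billion.

+€1150.15 billion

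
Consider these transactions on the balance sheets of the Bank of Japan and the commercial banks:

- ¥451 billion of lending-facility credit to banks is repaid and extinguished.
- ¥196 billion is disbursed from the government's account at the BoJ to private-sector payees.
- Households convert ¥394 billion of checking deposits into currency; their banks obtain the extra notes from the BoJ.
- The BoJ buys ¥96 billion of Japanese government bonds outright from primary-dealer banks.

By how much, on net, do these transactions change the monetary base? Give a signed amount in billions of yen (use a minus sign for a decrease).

-¥159 billion

Discount-window repayment ¥451 billion: BoJ balance sheet contracts → −¥451B.
Government spending ¥196 billion: a non-base liability converts back to reserves → +¥196B.
Currency withdrawal ¥394 billion: just a shift between currency and reserves — both are base money → 0.
OMO purchase (from banks) ¥96 billion: BoJ balance sheet expands → +¥96B.
Net: −451 + 196 + 0 + 96 = -¥159 billion.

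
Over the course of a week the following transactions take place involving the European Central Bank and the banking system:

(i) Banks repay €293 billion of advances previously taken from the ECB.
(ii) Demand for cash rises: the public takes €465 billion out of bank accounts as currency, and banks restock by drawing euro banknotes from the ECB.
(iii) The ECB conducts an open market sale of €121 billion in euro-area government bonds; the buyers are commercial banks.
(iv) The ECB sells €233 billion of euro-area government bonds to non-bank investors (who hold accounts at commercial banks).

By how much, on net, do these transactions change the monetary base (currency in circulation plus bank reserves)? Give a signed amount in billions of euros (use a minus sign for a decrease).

-€647 billion

Discount-window repayment €293 billion: ECB balance sheet contracts → −€293B.
Currency withdrawal €465 billion: just a shift between currency and reserves — both are base money → 0.
OMO sale (to banks) €121 billion: ECB balance sheet contracts → −€121B.
Asset sale (to non-banks) €233 billion: ECB balance sheet contracts → −€233B.
Net: −293 + 0 − 121 − 233 = -€647 billion.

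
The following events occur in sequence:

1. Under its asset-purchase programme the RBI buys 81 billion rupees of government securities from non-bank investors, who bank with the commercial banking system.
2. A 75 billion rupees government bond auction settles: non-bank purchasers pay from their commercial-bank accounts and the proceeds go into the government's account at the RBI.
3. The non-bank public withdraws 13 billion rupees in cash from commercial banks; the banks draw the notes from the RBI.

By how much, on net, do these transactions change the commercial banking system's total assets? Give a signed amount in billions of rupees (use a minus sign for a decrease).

Asset purchase (from non-banks) 81 billion rupees: bank balance sheets expand → +81B.
Government account inflow 75 billion rupees: bank balance sheets shrink → −75B.
Currency withdrawal 13 billion rupees: bank balance sheets shrink → −13B.
Net: 81 − 75 − 13 = -7 billion.

-7 billion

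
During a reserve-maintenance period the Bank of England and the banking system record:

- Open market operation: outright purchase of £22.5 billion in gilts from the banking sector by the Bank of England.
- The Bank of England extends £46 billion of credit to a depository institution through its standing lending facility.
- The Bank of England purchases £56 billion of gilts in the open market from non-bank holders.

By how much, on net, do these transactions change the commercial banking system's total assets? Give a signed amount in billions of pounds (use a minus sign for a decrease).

+£102 billion

OMO purchase (from banks) £22.5 billion: just an asset swap on bank balance sheets → 0.
Discount-window loan £46 billion: bank balance sheets expand → +£46B.
Asset purchase (from non-banks) £56 billion: bank balance sheets expand → +£56B.
Net: 0 + 46 + 56 = +£102 billion.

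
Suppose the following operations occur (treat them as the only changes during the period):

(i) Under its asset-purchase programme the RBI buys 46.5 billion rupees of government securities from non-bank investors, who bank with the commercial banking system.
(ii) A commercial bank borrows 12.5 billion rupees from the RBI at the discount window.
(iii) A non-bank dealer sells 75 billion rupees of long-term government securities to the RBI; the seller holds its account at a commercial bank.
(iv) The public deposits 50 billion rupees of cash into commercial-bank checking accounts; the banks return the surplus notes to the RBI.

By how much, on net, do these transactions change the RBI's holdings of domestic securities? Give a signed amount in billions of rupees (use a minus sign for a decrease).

Asset purchase (from non-banks) 46.5 billion rupees: securities added to the RBI's portfolio → +46.5B.
Discount-window loan 12.5 billion rupees: the RBI's securities portfolio is untouched → 0.
Asset purchase (from non-banks) 75 billion rupees: securities added to the RBI's portfolio → +75B.
Currency deposit 50 billion rupees: the RBI's securities portfolio is untouched → 0.
Net: 46.5 + 0 + 75 + 0 = +121.5 billion.

+121.5 billion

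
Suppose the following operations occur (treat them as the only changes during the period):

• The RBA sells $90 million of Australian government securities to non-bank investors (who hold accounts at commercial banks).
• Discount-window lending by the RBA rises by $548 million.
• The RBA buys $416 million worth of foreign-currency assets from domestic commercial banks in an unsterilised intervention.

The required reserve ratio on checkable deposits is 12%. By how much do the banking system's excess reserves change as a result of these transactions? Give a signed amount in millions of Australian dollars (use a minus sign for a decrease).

Asset sale (to non-banks) $90 million: reserves −$90M, deposits −$90M.
Discount-window loan $548 million: reserves +$548M, deposits 0.
FX purchase $416 million: reserves +$416M, deposits 0.
Totals: Δreserves = +$874M, Δdeposits = −$90M.
Δrequired reserves = 12% × −$90M = −$10.8M.
Δexcess reserves = Δreserves − Δrequired = +$874M − (−$10.8M) = +$884.8 million.

+$884.8 million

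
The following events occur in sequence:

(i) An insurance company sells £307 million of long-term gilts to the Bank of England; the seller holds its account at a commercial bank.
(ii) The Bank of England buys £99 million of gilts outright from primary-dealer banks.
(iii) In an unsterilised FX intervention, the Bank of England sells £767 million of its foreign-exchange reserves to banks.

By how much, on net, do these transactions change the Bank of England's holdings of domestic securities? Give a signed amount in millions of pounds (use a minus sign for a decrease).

Bank of England balance sheet:
  Assets:      Securities +£406M, Foreign assets −£767M
  Liabilities: Bank reserves −£361M
So the change in the Bank of England's holdings of domestic securities is +£406 million.

+£406 million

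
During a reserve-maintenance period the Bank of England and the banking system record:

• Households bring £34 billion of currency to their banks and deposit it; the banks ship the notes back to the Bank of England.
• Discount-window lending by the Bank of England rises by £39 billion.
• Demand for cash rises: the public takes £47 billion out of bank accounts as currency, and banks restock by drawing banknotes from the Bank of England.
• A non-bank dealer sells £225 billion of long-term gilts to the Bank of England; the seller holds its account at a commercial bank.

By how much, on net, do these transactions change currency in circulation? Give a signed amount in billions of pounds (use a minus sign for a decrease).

Currency deposit £34 billion: notes return to the central bank → −£34B.
Discount-window loan £39 billion: no currency enters or leaves circulation → 0.
Currency withdrawal £47 billion: notes leave the central bank → +£47B.
Asset purchase (from non-banks) £225 billion: no currency enters or leaves circulation → 0.
Net: −34 + 0 + 47 + 0 = +£13 billion.

+£13 billion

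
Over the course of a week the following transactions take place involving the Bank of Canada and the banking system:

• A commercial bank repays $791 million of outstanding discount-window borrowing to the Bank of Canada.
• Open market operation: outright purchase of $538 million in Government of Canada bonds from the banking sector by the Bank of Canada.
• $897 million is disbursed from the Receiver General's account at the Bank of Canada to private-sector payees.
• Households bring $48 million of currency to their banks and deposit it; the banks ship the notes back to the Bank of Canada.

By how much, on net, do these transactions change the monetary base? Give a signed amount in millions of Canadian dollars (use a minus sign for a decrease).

Bank of Canada balance sheet:
  Assets:      Securities +$538M, Loans to banks −$791M
  Liabilities: Bank reserves +$692M, Currency in circulation −$48M, Government deposits −$897M
Commercial banking system:
  Assets:      Reserves at CB +$692M, Securities −$538M
  Liabilities: Checkable deposits +$945M, Borrowings from CB −$791M
Monetary base = currency + reserves: −$48M + (+$692M) = +$644 million.

+$644 million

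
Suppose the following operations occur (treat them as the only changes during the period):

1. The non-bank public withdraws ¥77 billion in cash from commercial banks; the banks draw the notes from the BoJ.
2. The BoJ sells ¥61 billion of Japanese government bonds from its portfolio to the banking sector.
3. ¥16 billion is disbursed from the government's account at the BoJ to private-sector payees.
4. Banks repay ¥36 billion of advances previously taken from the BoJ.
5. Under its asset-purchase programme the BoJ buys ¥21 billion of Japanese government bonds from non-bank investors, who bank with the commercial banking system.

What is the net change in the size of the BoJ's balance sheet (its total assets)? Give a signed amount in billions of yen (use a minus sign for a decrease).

-¥76 billion

BoJ balance sheet:
  Assets:      Securities −¥40B, Loans to banks −¥36B
  Liabilities: Bank reserves −¥137B, Currency in circulation +¥77B, Government deposits −¥16B
Change in total BoJ assets = -¥76 billion.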